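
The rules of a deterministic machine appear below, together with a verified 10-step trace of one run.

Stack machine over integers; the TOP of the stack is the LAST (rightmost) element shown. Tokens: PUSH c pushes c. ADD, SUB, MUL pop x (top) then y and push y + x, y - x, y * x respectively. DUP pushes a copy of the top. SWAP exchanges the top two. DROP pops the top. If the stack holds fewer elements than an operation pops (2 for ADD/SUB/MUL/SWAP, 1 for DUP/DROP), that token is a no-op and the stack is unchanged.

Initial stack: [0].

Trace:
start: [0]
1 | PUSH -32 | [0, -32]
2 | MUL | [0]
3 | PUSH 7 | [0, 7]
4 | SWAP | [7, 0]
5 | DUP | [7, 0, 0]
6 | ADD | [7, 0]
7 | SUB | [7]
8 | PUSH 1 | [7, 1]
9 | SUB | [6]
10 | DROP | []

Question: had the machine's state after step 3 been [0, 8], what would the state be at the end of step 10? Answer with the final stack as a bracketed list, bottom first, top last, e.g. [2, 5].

state after step 3 := [0, 8]
4 | SWAP | [8, 0]
5 | DUP | [8, 0, 0]
6 | ADD | [8, 0]
7 | SUB | [8]
8 | PUSH 1 | [8, 1]
9 | SUB | [7]
10 | DROP | []

[]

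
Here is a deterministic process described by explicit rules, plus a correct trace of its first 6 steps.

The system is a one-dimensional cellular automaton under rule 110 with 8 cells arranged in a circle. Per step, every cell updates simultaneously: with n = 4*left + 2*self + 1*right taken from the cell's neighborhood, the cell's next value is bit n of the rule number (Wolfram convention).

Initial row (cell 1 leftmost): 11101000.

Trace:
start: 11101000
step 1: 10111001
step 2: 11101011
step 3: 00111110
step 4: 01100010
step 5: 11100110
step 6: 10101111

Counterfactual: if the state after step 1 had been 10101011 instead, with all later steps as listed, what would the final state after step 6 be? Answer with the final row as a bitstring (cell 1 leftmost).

state after step 1 := 10101011
step 2: 11111110
step 3: 10000011
step 4: 10000110
step 5: 10001111
step 6: 10011000

10011000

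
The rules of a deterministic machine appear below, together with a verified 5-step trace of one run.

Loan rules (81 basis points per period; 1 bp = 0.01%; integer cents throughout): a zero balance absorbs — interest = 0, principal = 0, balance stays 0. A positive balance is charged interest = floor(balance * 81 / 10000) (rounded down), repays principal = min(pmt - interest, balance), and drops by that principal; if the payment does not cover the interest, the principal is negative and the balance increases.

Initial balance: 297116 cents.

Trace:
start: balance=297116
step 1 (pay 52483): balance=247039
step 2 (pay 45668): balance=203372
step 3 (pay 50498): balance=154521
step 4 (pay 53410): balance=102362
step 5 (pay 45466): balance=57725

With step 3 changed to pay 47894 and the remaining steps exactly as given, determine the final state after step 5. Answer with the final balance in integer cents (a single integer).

60371

(re-executing from step 3 with the substitution; state before step 3: balance=203372)
step 3 (pay 47894): balance=157125
step 4 (pay 53410): balance=104987
step 5 (pay 45466): balance=60371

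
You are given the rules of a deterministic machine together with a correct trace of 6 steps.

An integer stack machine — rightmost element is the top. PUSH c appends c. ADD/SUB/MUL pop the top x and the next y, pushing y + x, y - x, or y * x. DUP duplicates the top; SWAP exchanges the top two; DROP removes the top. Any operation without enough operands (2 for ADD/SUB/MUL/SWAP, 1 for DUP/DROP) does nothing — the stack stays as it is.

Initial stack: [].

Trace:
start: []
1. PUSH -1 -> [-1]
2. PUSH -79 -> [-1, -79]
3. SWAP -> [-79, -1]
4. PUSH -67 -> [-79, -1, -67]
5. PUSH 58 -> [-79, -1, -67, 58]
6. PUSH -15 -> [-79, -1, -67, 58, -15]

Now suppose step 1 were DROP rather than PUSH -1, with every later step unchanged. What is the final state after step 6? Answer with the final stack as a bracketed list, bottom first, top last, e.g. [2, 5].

[-79, -67, 58, -15]

(re-executing from step 1 with the substitution; state before step 1: [])
1. DROP -> []
2. PUSH -79 -> [-79]
3. SWAP -> [-79]
4. PUSH -67 -> [-79, -67]
5. PUSH 58 -> [-79, -67, 58]
6. PUSH -15 -> [-79, -67, 58, -15]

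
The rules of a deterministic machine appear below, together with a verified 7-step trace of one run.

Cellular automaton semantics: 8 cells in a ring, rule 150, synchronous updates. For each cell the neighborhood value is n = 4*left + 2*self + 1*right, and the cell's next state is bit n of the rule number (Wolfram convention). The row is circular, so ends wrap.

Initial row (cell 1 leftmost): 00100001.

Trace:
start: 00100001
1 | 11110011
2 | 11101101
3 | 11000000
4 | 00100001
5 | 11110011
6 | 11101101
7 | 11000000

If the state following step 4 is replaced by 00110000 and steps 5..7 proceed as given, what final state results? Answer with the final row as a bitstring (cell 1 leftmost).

01111011

state after step 4 := 00110000
5 | 01001000
6 | 11111100
7 | 01111011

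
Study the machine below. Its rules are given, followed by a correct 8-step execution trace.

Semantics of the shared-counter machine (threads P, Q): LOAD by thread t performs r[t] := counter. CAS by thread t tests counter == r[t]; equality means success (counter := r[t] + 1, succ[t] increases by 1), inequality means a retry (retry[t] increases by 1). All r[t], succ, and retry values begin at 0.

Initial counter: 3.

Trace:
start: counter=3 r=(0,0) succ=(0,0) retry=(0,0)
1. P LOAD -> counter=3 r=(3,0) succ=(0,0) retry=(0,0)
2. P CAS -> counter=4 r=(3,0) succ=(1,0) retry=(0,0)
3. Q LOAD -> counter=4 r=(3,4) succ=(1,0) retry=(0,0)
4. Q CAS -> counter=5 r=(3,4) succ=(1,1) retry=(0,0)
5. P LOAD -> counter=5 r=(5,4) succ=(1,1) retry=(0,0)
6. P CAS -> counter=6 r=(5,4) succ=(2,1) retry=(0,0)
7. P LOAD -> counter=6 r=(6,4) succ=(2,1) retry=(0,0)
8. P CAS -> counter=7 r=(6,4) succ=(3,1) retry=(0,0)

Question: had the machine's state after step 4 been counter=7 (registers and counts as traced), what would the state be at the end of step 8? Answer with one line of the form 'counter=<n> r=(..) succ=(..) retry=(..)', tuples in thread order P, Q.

counter=9 r=(8,4) succ=(3,1) retry=(0,0)

state after step 4 := counter=7 r=(3,4) succ=(1,1) retry=(0,0)
5. P LOAD -> counter=7 r=(7,4) succ=(1,1) retry=(0,0)
6. P CAS -> counter=8 r=(7,4) succ=(2,1) retry=(0,0)
7. P LOAD -> counter=8 r=(8,4) succ=(2,1) retry=(0,0)
8. P CAS -> counter=9 r=(8,4) succ=(3,1) retry=(0,0)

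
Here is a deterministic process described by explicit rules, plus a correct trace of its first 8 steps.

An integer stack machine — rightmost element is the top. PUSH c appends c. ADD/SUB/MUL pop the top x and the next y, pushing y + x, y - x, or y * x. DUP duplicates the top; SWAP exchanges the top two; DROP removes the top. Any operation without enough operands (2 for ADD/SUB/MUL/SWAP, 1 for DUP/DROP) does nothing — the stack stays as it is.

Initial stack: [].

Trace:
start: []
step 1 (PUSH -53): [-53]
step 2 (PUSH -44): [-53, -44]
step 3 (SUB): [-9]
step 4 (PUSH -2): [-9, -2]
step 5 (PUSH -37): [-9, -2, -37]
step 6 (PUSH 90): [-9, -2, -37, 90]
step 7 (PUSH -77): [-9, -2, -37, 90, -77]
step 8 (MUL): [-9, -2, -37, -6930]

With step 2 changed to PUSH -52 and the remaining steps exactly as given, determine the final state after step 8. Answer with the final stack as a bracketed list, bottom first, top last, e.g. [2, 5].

(re-executing from step 2 with the substitution; state before step 2: [-53])
step 2 (PUSH -52): [-53, -52]
step 3 (SUB): [-1]
step 4 (PUSH -2): [-1, -2]
step 5 (PUSH -37): [-1, -2, -37]
step 6 (PUSH 90): [-1, -2, -37, 90]
step 7 (PUSH -77): [-1, -2, -37, 90, -77]
step 8 (MUL): [-1, -2, -37, -6930]

[-1, -2, -37, -6930]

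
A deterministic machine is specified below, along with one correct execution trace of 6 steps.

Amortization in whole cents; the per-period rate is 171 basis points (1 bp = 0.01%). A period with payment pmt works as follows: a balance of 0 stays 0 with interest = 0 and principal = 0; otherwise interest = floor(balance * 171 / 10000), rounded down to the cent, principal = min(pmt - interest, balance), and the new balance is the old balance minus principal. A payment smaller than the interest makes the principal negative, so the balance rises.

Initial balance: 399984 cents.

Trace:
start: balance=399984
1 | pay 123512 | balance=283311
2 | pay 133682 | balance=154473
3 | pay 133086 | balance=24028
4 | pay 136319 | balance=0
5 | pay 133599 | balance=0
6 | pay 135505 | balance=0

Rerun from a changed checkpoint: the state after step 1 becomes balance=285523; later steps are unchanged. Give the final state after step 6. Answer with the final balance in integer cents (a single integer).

0

state after step 1 := balance=285523
2 | pay 133682 | balance=156723
3 | pay 133086 | balance=26316
4 | pay 136319 | balance=0
5 | pay 133599 | balance=0
6 | pay 135505 | balance=0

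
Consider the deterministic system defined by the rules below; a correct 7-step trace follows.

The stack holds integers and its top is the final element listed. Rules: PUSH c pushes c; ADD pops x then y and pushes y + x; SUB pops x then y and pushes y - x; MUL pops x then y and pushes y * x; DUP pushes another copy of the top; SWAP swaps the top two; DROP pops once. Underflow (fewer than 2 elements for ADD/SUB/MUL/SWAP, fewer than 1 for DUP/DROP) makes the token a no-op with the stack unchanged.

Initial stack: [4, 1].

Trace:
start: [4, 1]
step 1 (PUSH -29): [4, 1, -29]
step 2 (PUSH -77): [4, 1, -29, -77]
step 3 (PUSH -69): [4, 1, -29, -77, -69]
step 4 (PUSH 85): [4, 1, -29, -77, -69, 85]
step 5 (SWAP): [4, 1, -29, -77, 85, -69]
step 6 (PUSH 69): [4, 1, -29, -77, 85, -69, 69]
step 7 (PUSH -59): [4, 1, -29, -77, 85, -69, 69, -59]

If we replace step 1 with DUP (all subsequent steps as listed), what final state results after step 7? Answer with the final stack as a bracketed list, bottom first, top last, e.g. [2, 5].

(re-executing from step 1 with the substitution; state before step 1: [4, 1])
step 1 (DUP): [4, 1, 1]
step 2 (PUSH -77): [4, 1, 1, -77]
step 3 (PUSH -69): [4, 1, 1, -77, -69]
step 4 (PUSH 85): [4, 1, 1, -77, -69, 85]
step 5 (SWAP): [4, 1, 1, -77, 85, -69]
step 6 (PUSH 69): [4, 1, 1, -77, 85, -69, 69]
step 7 (PUSH -59): [4, 1, 1, -77, 85, -69, 69, -59]

[4, 1, 1, -77, 85, -69, 69, -59]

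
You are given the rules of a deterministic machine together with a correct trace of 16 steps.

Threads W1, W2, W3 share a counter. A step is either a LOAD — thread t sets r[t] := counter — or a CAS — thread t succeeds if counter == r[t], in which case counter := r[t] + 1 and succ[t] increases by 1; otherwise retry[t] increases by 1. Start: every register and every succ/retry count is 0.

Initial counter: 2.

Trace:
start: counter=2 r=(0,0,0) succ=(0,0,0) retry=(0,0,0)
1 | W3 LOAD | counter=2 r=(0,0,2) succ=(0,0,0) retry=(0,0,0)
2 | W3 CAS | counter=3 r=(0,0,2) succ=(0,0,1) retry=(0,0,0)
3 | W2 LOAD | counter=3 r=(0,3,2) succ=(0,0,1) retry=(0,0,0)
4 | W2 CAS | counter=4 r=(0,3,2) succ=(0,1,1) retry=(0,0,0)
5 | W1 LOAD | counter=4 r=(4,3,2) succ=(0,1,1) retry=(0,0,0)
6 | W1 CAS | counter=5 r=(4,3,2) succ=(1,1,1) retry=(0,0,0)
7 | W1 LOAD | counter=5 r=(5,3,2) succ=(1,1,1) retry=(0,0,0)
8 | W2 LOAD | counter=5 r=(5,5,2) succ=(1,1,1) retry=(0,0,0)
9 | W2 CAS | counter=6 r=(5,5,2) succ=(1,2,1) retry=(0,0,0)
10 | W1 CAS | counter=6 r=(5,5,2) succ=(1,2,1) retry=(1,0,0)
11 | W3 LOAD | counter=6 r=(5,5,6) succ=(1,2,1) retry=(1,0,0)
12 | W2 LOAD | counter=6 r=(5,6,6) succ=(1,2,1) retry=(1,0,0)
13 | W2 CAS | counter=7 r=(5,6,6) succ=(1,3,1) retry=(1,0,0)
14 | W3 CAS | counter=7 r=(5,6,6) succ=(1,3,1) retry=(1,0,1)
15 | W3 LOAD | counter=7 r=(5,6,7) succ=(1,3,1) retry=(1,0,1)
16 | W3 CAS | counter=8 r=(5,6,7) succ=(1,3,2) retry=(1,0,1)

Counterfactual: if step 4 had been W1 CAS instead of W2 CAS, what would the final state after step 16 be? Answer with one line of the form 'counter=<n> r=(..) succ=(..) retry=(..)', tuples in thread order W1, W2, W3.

counter=7 r=(4,5,6) succ=(1,2,2) retry=(2,0,1)

(re-executing from step 4 with the substitution; state before step 4: counter=3 r=(0,3,2) succ=(0,0,1) retry=(0,0,0))
4 | W1 CAS | counter=3 r=(0,3,2) succ=(0,0,1) retry=(1,0,0)
5 | W1 LOAD | counter=3 r=(3,3,2) succ=(0,0,1) retry=(1,0,0)
6 | W1 CAS | counter=4 r=(3,3,2) succ=(1,0,1) retry=(1,0,0)
7 | W1 LOAD | counter=4 r=(4,3,2) succ=(1,0,1) retry=(1,0,0)
8 | W2 LOAD | counter=4 r=(4,4,2) succ=(1,0,1) retry=(1,0,0)
9 | W2 CAS | counter=5 r=(4,4,2) succ=(1,1,1) retry=(1,0,0)
10 | W1 CAS | counter=5 r=(4,4,2) succ=(1,1,1) retry=(2,0,0)
11 | W3 LOAD | counter=5 r=(4,4,5) succ=(1,1,1) retry=(2,0,0)
12 | W2 LOAD | counter=5 r=(4,5,5) succ=(1,1,1) retry=(2,0,0)
13 | W2 CAS | counter=6 r=(4,5,5) succ=(1,2,1) retry=(2,0,0)
14 | W3 CAS | counter=6 r=(4,5,5) succ=(1,2,1) retry=(2,0,1)
15 | W3 LOAD | counter=6 r=(4,5,6) succ=(1,2,1) retry=(2,0,1)
16 | W3 CAS | counter=7 r=(4,5,6) succ=(1,2,2) retry=(2,0,1)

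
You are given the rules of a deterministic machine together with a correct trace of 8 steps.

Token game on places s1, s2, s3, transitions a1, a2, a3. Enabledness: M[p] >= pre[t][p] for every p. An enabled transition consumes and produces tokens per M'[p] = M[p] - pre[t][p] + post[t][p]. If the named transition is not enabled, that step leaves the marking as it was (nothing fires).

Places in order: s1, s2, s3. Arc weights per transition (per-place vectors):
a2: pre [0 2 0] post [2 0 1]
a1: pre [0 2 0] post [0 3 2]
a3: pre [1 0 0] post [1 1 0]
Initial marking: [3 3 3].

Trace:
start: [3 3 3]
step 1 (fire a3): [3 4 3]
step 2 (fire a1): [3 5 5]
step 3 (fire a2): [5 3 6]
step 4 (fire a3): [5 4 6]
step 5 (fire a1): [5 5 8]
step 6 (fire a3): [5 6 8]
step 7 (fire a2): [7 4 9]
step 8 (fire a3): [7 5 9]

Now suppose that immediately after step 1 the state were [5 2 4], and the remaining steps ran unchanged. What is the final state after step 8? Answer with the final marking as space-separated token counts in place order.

state after step 1 := [5 2 4]
step 2 (fire a1): [5 3 6]
step 3 (fire a2): [7 1 7]
step 4 (fire a3): [7 2 7]
step 5 (fire a1): [7 3 9]
step 6 (fire a3): [7 4 9]
step 7 (fire a2): [9 2 10]
step 8 (fire a3): [9 3 10]

9 3 10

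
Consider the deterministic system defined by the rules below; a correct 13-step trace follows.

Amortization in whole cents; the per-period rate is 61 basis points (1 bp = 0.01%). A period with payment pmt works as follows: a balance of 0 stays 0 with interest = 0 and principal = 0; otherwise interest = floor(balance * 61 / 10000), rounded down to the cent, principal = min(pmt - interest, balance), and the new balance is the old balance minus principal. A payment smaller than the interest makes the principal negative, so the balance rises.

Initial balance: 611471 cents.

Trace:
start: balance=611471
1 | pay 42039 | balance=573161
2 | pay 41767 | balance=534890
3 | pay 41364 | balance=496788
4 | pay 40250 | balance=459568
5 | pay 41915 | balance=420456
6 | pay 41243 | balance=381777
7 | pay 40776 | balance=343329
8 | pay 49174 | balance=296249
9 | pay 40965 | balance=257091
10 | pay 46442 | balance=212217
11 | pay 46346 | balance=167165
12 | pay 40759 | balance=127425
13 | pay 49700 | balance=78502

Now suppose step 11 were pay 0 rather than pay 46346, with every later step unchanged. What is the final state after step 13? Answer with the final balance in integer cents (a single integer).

(re-executing from step 11 with the substitution; state before step 11: balance=212217)
11 | pay 0 | balance=213511
12 | pay 40759 | balance=174054
13 | pay 49700 | balance=125415

125415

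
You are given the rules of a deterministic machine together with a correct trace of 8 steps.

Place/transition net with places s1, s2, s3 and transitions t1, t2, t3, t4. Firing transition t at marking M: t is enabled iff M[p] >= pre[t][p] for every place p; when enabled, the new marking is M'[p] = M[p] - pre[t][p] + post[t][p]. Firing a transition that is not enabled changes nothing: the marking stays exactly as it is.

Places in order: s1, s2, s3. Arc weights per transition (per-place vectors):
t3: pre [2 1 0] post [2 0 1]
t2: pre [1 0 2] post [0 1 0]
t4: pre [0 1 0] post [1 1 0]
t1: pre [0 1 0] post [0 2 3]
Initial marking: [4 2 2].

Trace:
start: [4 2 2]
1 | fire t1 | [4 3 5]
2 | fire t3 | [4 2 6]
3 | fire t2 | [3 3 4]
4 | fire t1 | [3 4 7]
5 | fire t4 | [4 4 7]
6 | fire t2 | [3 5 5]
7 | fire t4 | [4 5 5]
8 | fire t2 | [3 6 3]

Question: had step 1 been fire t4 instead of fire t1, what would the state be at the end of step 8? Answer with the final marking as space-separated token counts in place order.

4 5 0

(re-executing from step 1 with the substitution; state before step 1: [4 2 2])
1 | fire t4 | [5 2 2]
2 | fire t3 | [5 1 3]
3 | fire t2 | [4 2 1]
4 | fire t1 | [4 3 4]
5 | fire t4 | [5 3 4]
6 | fire t2 | [4 4 2]
7 | fire t4 | [5 4 2]
8 | fire t2 | [4 5 0]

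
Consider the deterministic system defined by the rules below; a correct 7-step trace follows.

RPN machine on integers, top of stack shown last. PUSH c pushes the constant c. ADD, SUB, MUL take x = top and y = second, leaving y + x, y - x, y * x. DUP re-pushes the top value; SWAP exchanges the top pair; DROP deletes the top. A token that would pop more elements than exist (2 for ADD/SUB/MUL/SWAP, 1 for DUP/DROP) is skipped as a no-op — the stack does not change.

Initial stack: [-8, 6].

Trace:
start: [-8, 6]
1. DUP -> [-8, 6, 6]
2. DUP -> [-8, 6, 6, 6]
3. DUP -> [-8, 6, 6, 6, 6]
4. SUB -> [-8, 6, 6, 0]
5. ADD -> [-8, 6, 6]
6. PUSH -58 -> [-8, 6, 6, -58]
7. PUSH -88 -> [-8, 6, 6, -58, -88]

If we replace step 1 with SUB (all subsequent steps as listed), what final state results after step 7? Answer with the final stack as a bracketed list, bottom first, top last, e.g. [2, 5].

(re-executing from step 1 with the substitution; state before step 1: [-8, 6])
1. SUB -> [-14]
2. DUP -> [-14, -14]
3. DUP -> [-14, -14, -14]
4. SUB -> [-14, 0]
5. ADD -> [-14]
6. PUSH -58 -> [-14, -58]
7. PUSH -88 -> [-14, -58, -88]

[-14, -58, -88]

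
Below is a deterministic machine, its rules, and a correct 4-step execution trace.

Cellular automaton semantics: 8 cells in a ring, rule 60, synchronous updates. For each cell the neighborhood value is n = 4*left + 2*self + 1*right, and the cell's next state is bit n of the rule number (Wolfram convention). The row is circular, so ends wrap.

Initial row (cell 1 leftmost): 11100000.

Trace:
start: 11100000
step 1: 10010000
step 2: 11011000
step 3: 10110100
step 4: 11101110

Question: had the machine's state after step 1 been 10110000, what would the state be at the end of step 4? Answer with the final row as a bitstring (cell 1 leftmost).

11010010

state after step 1 := 10110000
step 2: 11101000
step 3: 10011100
step 4: 11010010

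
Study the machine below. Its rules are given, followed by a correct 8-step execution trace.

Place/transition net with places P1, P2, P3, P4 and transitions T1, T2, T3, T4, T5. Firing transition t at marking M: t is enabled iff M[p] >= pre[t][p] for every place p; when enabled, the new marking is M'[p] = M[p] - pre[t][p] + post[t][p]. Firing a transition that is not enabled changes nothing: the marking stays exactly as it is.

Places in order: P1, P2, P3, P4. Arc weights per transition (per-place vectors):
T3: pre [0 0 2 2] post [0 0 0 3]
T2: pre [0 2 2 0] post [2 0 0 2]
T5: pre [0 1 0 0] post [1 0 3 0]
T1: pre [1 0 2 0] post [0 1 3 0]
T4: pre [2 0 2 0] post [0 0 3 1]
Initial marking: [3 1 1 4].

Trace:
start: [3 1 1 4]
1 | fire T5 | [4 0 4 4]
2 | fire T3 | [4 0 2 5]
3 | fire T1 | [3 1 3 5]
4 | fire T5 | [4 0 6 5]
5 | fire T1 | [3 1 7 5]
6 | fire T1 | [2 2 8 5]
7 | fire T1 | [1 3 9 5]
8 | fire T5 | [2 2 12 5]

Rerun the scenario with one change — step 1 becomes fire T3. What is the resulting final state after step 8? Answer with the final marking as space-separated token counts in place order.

2 2 10 4

(re-executing from step 1 with the substitution; state before step 1: [3 1 1 4])
1 | fire T3 | [3 1 1 4]
2 | fire T3 | [3 1 1 4]
3 | fire T1 | [3 1 1 4]
4 | fire T5 | [4 0 4 4]
5 | fire T1 | [3 1 5 4]
6 | fire T1 | [2 2 6 4]
7 | fire T1 | [1 3 7 4]
8 | fire T5 | [2 2 10 4]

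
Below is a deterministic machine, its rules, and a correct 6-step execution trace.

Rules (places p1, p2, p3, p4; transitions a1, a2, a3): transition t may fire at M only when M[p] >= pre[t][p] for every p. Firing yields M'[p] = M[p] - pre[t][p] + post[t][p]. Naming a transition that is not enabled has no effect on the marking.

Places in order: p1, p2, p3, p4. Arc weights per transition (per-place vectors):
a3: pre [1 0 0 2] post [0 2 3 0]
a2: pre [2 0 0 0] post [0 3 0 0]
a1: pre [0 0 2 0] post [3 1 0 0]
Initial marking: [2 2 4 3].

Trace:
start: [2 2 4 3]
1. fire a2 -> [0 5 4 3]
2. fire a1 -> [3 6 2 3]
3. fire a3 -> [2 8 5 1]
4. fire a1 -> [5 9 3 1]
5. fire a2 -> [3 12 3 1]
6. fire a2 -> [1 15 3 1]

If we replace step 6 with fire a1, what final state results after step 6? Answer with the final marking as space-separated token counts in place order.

(re-executing from step 6 with the substitution; state before step 6: [3 12 3 1])
6. fire a1 -> [6 13 1 1]

6 13 1 1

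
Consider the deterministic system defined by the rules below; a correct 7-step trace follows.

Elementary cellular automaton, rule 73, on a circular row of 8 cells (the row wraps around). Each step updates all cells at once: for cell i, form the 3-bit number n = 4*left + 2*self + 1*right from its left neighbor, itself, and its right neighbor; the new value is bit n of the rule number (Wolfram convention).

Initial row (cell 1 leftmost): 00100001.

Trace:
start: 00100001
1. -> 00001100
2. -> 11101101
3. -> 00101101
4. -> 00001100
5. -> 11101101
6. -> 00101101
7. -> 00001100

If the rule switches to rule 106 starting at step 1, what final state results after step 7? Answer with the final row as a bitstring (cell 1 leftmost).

(re-executing steps 1..7 under rule 106; state before step 1: 00100001)
1. -> 01000010
2. -> 10000100
3. -> 00001001
4. -> 00010010
5. -> 00100100
6. -> 01001000
7. -> 10010000

10010000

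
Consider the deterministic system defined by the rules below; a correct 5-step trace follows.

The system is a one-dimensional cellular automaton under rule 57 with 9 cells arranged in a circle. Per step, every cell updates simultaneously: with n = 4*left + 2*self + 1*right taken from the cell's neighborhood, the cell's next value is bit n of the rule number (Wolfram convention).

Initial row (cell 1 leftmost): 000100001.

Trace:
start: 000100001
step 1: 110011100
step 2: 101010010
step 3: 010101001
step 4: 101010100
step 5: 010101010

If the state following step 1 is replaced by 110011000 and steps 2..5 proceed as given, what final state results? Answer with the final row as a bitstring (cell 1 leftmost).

010110101

state after step 1 := 110011000
step 2: 101010110
step 3: 010101101
step 4: 101011010
step 5: 010110101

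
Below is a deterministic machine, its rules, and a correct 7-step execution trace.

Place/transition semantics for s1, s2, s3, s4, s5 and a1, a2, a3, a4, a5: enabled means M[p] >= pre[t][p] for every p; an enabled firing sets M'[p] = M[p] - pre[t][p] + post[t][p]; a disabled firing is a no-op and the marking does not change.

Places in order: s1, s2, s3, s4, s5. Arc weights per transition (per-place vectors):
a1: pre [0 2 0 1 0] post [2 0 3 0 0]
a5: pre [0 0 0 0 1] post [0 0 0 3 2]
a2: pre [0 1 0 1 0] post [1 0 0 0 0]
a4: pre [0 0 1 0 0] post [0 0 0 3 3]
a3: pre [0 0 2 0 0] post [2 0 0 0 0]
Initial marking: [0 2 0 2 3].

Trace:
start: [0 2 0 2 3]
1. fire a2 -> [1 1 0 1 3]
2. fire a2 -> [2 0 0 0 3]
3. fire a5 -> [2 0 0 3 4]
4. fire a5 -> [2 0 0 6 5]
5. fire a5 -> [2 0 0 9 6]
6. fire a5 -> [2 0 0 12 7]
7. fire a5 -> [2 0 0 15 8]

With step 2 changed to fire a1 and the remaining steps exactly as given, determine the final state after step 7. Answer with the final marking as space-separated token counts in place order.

(re-executing from step 2 with the substitution; state before step 2: [1 1 0 1 3])
2. fire a1 -> [1 1 0 1 3]
3. fire a5 -> [1 1 0 4 4]
4. fire a5 -> [1 1 0 7 5]
5. fire a5 -> [1 1 0 10 6]
6. fire a5 -> [1 1 0 13 7]
7. fire a5 -> [1 1 0 16 8]

1 1 0 16 8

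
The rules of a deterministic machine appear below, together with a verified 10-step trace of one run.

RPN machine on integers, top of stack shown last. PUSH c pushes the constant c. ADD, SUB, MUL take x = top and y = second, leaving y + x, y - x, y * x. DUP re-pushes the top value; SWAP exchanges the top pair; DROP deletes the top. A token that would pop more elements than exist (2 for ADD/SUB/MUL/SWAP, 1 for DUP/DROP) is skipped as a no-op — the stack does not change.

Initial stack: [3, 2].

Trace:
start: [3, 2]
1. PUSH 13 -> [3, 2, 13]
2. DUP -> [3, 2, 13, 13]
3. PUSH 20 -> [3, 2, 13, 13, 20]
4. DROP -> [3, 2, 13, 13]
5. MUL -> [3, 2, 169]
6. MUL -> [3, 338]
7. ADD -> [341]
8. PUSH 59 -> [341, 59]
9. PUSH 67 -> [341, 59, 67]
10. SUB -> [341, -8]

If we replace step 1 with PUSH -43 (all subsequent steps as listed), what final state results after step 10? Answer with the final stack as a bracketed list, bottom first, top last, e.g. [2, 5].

[3701, -8]

(re-executing from step 1 with the substitution; state before step 1: [3, 2])
1. PUSH -43 -> [3, 2, -43]
2. DUP -> [3, 2, -43, -43]
3. PUSH 20 -> [3, 2, -43, -43, 20]
4. DROP -> [3, 2, -43, -43]
5. MUL -> [3, 2, 1849]
6. MUL -> [3, 3698]
7. ADD -> [3701]
8. PUSH 59 -> [3701, 59]
9. PUSH 67 -> [3701, 59, 67]
10. SUB -> [3701, -8]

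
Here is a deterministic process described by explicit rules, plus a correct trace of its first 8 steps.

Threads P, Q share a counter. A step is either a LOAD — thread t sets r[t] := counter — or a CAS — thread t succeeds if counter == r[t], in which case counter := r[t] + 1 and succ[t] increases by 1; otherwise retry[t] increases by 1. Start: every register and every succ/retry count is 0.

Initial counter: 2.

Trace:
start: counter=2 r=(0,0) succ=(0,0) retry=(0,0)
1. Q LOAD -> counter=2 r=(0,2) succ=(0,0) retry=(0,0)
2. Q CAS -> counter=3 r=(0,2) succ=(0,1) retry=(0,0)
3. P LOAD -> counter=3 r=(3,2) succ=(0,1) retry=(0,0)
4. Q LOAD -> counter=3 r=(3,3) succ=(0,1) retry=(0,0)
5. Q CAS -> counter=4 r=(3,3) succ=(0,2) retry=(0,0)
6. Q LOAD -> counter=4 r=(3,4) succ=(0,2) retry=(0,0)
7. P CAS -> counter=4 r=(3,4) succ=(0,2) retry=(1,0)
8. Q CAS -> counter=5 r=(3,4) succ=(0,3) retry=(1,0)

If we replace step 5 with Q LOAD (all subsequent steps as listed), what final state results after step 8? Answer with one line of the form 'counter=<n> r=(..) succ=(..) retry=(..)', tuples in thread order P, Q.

counter=4 r=(3,3) succ=(1,1) retry=(0,1)

(re-executing from step 5 with the substitution; state before step 5: counter=3 r=(3,3) succ=(0,1) retry=(0,0))
5. Q LOAD -> counter=3 r=(3,3) succ=(0,1) retry=(0,0)
6. Q LOAD -> counter=3 r=(3,3) succ=(0,1) retry=(0,0)
7. P CAS -> counter=4 r=(3,3) succ=(1,1) retry=(0,0)
8. Q CAS -> counter=4 r=(3,3) succ=(1,1) retry=(0,1)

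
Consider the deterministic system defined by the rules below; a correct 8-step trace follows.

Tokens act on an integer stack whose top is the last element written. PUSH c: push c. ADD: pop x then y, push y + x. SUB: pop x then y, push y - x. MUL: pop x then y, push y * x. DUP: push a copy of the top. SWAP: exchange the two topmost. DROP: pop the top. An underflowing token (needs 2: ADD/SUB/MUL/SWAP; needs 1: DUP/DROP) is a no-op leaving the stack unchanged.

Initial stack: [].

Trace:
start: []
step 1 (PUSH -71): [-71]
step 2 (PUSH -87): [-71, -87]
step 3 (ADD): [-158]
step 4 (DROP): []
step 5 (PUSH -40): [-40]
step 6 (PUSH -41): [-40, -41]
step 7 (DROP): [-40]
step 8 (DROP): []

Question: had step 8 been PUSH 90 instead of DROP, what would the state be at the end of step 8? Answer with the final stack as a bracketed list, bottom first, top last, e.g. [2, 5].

(re-executing from step 8 with the substitution; state before step 8: [-40])
step 8 (PUSH 90): [-40, 90]

[-40, 90]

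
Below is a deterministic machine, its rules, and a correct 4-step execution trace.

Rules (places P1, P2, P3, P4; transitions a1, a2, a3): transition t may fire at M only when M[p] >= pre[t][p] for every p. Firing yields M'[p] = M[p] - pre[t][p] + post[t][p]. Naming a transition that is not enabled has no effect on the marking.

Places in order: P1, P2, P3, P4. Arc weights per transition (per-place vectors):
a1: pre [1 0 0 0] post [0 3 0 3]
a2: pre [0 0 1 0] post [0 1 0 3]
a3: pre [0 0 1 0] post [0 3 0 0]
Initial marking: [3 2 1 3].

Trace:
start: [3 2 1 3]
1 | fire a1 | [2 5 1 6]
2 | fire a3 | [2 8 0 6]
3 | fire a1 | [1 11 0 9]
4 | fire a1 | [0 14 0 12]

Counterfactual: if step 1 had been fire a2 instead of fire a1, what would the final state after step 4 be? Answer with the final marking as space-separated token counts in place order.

(re-executing from step 1 with the substitution; state before step 1: [3 2 1 3])
1 | fire a2 | [3 3 0 6]
2 | fire a3 | [3 3 0 6]
3 | fire a1 | [2 6 0 9]
4 | fire a1 | [1 9 0 12]

1 9 0 12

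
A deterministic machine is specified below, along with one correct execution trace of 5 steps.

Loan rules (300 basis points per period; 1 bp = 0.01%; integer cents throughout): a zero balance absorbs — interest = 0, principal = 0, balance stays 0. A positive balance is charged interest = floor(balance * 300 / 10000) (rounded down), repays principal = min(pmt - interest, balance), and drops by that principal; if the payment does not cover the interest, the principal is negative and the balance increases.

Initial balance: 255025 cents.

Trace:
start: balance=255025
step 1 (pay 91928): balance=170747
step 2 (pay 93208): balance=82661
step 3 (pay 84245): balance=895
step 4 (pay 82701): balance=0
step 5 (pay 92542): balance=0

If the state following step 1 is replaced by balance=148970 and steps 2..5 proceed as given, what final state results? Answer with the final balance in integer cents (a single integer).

0

state after step 1 := balance=148970
step 2 (pay 93208): balance=60231
step 3 (pay 84245): balance=0
step 4 (pay 82701): balance=0
step 5 (pay 92542): balance=0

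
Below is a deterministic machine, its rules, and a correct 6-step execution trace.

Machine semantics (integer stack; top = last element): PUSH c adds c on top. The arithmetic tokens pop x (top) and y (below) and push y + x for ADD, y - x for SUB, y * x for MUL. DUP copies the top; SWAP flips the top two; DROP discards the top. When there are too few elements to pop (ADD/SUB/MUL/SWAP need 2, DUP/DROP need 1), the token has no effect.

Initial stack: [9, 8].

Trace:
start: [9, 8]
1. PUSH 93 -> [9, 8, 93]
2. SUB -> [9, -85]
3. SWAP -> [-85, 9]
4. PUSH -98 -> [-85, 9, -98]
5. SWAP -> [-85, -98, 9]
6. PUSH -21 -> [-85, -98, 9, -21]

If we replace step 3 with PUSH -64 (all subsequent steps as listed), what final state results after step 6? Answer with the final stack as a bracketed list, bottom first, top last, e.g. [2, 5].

[9, -85, -98, -64, -21]

(re-executing from step 3 with the substitution; state before step 3: [9, -85])
3. PUSH -64 -> [9, -85, -64]
4. PUSH -98 -> [9, -85, -64, -98]
5. SWAP -> [9, -85, -98, -64]
6. PUSH -21 -> [9, -85, -98, -64, -21]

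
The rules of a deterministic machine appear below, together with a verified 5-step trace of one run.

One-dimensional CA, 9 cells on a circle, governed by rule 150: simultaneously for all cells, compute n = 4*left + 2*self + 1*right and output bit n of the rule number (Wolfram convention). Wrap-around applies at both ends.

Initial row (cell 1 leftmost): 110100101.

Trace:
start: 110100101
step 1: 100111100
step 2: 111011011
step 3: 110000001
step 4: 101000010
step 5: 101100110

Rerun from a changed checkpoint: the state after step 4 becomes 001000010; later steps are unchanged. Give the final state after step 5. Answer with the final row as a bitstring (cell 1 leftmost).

state after step 4 := 001000010
step 5: 011100111

011100111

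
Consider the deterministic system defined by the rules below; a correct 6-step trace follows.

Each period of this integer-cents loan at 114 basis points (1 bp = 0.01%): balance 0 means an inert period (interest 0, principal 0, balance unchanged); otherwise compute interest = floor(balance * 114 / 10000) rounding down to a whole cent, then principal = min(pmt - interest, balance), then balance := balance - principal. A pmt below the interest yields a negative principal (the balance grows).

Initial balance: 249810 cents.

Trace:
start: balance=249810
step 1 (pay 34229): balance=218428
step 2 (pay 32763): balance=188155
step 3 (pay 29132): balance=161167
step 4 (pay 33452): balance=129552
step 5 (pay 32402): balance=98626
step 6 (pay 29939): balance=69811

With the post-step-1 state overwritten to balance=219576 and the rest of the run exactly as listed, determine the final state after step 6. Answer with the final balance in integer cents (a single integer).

state after step 1 := balance=219576
step 2 (pay 32763): balance=189316
step 3 (pay 29132): balance=162342
step 4 (pay 33452): balance=130740
step 5 (pay 32402): balance=99828
step 6 (pay 29939): balance=71027

71027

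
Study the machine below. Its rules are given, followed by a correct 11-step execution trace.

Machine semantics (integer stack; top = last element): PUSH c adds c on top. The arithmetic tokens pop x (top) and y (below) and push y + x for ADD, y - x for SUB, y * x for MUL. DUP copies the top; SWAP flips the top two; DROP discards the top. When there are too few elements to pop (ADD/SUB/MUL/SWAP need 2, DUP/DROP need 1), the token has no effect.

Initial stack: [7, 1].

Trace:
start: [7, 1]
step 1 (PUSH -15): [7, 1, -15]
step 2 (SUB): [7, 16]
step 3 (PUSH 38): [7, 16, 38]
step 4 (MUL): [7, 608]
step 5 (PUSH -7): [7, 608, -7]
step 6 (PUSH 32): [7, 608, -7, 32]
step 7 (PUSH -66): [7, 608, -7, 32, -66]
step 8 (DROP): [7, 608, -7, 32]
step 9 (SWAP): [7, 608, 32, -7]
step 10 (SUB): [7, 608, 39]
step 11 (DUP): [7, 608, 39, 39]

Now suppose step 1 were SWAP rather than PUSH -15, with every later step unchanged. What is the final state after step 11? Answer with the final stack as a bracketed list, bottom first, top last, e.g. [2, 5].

(re-executing from step 1 with the substitution; state before step 1: [7, 1])
step 1 (SWAP): [1, 7]
step 2 (SUB): [-6]
step 3 (PUSH 38): [-6, 38]
step 4 (MUL): [-228]
step 5 (PUSH -7): [-228, -7]
step 6 (PUSH 32): [-228, -7, 32]
step 7 (PUSH -66): [-228, -7, 32, -66]
step 8 (DROP): [-228, -7, 32]
step 9 (SWAP): [-228, 32, -7]
step 10 (SUB): [-228, 39]
step 11 (DUP): [-228, 39, 39]

[-228, 39, 39]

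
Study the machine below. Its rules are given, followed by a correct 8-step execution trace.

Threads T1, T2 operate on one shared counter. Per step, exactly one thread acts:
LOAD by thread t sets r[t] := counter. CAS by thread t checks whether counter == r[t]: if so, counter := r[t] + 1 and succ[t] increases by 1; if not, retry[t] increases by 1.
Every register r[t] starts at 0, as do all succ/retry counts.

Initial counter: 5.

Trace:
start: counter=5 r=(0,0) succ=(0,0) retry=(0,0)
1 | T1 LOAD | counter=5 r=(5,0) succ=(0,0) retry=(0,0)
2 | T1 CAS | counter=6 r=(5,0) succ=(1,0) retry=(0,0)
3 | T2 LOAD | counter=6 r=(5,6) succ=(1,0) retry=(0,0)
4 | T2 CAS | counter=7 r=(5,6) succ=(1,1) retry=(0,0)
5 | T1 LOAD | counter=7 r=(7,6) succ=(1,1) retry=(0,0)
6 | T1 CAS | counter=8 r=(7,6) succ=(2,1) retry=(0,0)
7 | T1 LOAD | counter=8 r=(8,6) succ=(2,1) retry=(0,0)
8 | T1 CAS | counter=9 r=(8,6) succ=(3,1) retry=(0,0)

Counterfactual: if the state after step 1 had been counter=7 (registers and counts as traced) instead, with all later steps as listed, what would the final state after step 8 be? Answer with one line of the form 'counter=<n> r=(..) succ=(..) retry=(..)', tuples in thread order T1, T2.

state after step 1 := counter=7 r=(5,0) succ=(0,0) retry=(0,0)
2 | T1 CAS | counter=7 r=(5,0) succ=(0,0) retry=(1,0)
3 | T2 LOAD | counter=7 r=(5,7) succ=(0,0) retry=(1,0)
4 | T2 CAS | counter=8 r=(5,7) succ=(0,1) retry=(1,0)
5 | T1 LOAD | counter=8 r=(8,7) succ=(0,1) retry=(1,0)
6 | T1 CAS | counter=9 r=(8,7) succ=(1,1) retry=(1,0)
7 | T1 LOAD | counter=9 r=(9,7) succ=(1,1) retry=(1,0)
8 | T1 CAS | counter=10 r=(9,7) succ=(2,1) retry=(1,0)

counter=10 r=(9,7) succ=(2,1) retry=(1,0)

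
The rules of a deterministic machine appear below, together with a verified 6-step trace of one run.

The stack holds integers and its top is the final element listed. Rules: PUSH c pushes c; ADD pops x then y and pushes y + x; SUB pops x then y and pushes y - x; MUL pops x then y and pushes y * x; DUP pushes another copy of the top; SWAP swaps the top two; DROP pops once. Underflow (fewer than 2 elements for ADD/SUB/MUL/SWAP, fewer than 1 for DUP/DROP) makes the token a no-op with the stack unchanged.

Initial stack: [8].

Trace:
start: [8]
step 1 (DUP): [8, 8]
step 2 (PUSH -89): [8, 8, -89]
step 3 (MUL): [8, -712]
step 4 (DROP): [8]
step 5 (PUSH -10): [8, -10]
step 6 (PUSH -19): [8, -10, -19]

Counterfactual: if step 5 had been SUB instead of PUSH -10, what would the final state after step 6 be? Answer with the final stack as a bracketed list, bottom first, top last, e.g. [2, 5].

[8, -19]

(re-executing from step 5 with the substitution; state before step 5: [8])
step 5 (SUB): [8]
step 6 (PUSH -19): [8, -19]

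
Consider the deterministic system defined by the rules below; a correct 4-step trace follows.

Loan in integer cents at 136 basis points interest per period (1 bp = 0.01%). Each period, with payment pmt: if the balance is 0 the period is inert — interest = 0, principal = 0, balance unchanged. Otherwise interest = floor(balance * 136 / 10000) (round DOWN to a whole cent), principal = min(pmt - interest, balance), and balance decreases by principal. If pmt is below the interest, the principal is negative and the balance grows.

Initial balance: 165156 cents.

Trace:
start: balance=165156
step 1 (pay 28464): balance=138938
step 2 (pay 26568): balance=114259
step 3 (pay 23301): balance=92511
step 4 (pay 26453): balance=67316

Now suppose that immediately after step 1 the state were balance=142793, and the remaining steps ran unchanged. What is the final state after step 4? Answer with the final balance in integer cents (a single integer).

state after step 1 := balance=142793
step 2 (pay 26568): balance=118166
step 3 (pay 23301): balance=96472
step 4 (pay 26453): balance=71331

71331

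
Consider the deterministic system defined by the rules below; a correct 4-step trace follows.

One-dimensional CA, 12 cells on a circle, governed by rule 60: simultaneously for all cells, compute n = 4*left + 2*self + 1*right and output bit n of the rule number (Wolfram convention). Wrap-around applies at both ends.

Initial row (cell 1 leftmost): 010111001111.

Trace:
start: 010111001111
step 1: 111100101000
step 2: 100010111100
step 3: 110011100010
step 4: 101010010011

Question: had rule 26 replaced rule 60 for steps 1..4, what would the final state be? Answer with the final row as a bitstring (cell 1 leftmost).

(re-executing steps 1..4 under rule 26; state before step 1: 010111001111)
step 1: 000100111000
step 2: 001011100100
step 3: 010010011010
step 4: 101101110001

101101110001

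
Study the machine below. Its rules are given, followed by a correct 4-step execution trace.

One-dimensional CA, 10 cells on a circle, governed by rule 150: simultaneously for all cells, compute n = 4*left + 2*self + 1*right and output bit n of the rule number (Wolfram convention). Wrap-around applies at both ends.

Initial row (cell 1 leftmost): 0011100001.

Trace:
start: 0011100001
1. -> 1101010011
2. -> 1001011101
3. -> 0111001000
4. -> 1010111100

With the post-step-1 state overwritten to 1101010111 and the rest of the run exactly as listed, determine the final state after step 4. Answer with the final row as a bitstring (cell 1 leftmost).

0010001001

state after step 1 := 1101010111
2. -> 1001010011
3. -> 0111011101
4. -> 0010001001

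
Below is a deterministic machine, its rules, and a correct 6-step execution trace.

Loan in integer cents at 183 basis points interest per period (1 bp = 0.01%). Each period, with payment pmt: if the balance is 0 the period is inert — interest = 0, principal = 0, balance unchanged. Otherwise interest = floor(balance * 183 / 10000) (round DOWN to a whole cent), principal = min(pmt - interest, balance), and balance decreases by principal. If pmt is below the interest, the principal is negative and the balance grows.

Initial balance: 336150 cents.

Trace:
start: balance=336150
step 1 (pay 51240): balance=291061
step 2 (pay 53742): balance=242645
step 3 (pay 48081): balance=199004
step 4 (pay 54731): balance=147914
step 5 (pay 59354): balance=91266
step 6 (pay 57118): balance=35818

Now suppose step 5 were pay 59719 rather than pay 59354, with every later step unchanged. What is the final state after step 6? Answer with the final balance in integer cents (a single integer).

35446

(re-executing from step 5 with the substitution; state before step 5: balance=147914)
step 5 (pay 59719): balance=90901
step 6 (pay 57118): balance=35446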